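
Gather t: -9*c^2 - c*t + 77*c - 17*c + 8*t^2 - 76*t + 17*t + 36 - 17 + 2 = -9*c^2 + 60*c + 8*t^2 + t*(-c - 59) + 21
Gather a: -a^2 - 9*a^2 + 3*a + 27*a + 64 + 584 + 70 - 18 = -10*a^2 + 30*a + 700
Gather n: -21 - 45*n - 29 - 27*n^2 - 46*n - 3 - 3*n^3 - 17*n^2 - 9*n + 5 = -3*n^3 - 44*n^2 - 100*n - 48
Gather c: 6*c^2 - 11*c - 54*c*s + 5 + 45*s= 6*c^2 + c*(-54*s - 11) + 45*s + 5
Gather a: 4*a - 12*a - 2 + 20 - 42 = -8*a - 24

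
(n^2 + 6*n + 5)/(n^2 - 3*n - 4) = (n + 5)/(n - 4)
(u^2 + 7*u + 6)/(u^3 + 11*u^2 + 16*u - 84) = (u + 1)/(u^2 + 5*u - 14)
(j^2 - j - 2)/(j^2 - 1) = (j - 2)/(j - 1)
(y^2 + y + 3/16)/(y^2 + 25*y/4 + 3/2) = (y + 3/4)/(y + 6)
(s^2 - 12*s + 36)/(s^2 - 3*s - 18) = (s - 6)/(s + 3)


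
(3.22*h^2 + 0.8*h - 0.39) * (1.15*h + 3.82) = 3.703*h^3 + 13.2204*h^2 + 2.6075*h - 1.4898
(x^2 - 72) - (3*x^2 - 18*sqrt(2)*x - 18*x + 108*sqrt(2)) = -2*x^2 + 18*x + 18*sqrt(2)*x - 108*sqrt(2) - 72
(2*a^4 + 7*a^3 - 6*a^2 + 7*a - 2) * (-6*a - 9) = -12*a^5 - 60*a^4 - 27*a^3 + 12*a^2 - 51*a + 18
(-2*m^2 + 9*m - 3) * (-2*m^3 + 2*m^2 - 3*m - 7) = 4*m^5 - 22*m^4 + 30*m^3 - 19*m^2 - 54*m + 21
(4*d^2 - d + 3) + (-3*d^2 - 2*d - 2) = d^2 - 3*d + 1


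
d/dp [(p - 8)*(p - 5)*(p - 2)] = 3*p^2 - 30*p + 66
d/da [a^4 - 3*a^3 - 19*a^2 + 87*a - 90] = 4*a^3 - 9*a^2 - 38*a + 87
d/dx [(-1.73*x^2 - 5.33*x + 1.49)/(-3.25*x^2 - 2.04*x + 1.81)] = (-13.7933*x^2 + 3.4224*x - 6.6077)/(10.5625*x^4 + 13.26*x^3 - 7.6034*x^2 - 7.3848*x + 3.2761)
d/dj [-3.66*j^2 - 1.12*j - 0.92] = -7.32*j - 1.12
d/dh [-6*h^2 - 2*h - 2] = -12*h - 2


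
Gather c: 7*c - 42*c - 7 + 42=35 - 35*c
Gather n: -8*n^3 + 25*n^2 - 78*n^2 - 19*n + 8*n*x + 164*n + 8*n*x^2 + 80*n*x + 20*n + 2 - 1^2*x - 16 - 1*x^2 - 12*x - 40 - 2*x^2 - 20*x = -8*n^3 - 53*n^2 + n*(8*x^2 + 88*x + 165) - 3*x^2 - 33*x - 54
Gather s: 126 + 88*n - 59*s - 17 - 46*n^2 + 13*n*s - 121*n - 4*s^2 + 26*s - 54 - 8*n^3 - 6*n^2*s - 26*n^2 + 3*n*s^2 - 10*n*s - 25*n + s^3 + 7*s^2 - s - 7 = -8*n^3 - 72*n^2 - 58*n + s^3 + s^2*(3*n + 3) + s*(-6*n^2 + 3*n - 34) + 48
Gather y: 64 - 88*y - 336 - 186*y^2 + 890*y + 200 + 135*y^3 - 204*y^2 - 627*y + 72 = 135*y^3 - 390*y^2 + 175*y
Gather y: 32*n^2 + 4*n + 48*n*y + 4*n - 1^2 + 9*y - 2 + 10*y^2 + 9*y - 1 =32*n^2 + 8*n + 10*y^2 + y*(48*n + 18) - 4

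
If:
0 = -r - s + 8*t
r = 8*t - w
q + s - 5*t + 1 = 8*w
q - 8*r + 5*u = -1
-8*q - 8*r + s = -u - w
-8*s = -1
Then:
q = -43/1844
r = 139/3688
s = 1/8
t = 75/3688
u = -249/1844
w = 1/8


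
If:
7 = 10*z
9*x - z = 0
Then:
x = 7/90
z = 7/10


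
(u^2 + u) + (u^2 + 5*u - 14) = 2*u^2 + 6*u - 14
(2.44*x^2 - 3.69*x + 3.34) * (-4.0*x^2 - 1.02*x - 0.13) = -9.76*x^4 + 12.2712*x^3 - 9.9134*x^2 - 2.9271*x - 0.4342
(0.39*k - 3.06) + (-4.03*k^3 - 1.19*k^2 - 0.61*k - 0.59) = -4.03*k^3 - 1.19*k^2 - 0.22*k - 3.65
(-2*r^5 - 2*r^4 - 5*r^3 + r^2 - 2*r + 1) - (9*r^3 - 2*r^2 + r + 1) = -2*r^5 - 2*r^4 - 14*r^3 + 3*r^2 - 3*r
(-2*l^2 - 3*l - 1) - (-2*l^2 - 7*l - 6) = 4*l + 5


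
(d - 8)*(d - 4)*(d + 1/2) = d^3 - 23*d^2/2 + 26*d + 16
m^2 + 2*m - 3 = (m - 1)*(m + 3)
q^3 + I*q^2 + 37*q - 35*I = (q - 5*I)*(q - I)*(q + 7*I)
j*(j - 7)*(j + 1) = j^3 - 6*j^2 - 7*j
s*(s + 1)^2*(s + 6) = s^4 + 8*s^3 + 13*s^2 + 6*s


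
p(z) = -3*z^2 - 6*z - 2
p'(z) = -6*z - 6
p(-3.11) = -12.36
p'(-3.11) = 12.66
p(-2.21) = -3.39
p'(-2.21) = 7.26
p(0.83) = -9.05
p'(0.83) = -10.98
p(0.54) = -6.11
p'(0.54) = -9.24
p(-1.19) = 0.89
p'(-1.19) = 1.14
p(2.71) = -40.29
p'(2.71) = -22.26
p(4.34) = -84.55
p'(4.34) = -32.04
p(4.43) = -87.45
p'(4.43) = -32.58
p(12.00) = -506.00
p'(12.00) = -78.00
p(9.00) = -299.00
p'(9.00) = -60.00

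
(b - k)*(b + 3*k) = b^2 + 2*b*k - 3*k^2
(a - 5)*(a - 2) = a^2 - 7*a + 10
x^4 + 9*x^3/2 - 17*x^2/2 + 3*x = x*(x - 1)*(x - 1/2)*(x + 6)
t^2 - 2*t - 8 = (t - 4)*(t + 2)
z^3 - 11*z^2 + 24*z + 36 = (z - 6)^2*(z + 1)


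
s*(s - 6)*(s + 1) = s^3 - 5*s^2 - 6*s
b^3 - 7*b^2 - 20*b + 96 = (b - 8)*(b - 3)*(b + 4)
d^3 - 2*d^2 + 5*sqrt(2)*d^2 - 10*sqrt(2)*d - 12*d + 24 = (d - 2)*(d - sqrt(2))*(d + 6*sqrt(2))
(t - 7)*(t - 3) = t^2 - 10*t + 21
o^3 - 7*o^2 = o^2*(o - 7)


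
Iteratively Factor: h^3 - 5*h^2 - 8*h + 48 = (h - 4)*(h^2 - h - 12) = (h - 4)*(h + 3)*(h - 4)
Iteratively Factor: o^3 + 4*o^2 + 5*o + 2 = (o + 2)*(o^2 + 2*o + 1) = (o + 1)*(o + 2)*(o + 1)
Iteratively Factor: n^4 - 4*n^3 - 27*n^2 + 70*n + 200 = (n + 2)*(n^3 - 6*n^2 - 15*n + 100) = (n - 5)*(n + 2)*(n^2 - n - 20) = (n - 5)^2*(n + 2)*(n + 4)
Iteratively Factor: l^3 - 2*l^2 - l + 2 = (l - 1)*(l^2 - l - 2) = (l - 1)*(l + 1)*(l - 2)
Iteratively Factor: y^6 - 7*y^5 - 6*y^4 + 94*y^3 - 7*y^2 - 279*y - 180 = (y + 1)*(y^5 - 8*y^4 + 2*y^3 + 92*y^2 - 99*y - 180) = (y + 1)^2*(y^4 - 9*y^3 + 11*y^2 + 81*y - 180) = (y - 4)*(y + 1)^2*(y^3 - 5*y^2 - 9*y + 45) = (y - 5)*(y - 4)*(y + 1)^2*(y^2 - 9) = (y - 5)*(y - 4)*(y - 3)*(y + 1)^2*(y + 3)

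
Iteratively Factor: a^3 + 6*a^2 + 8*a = (a + 4)*(a^2 + 2*a) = a*(a + 4)*(a + 2)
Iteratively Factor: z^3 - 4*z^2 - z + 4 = (z + 1)*(z^2 - 5*z + 4) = (z - 4)*(z + 1)*(z - 1)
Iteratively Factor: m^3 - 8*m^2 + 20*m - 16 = (m - 4)*(m^2 - 4*m + 4) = (m - 4)*(m - 2)*(m - 2)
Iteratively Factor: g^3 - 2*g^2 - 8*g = (g + 2)*(g^2 - 4*g) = (g - 4)*(g + 2)*(g)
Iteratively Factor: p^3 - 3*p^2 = (p)*(p^2 - 3*p) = p^2*(p - 3)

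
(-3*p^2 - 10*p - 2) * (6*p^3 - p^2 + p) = -18*p^5 - 57*p^4 - 5*p^3 - 8*p^2 - 2*p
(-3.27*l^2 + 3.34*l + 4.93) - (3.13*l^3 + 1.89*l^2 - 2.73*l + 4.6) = -3.13*l^3 - 5.16*l^2 + 6.07*l + 0.33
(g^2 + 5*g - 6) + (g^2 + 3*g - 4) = 2*g^2 + 8*g - 10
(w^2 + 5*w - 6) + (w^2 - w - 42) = 2*w^2 + 4*w - 48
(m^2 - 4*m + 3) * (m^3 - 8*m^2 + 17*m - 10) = m^5 - 12*m^4 + 52*m^3 - 102*m^2 + 91*m - 30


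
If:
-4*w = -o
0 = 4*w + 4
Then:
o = -4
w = -1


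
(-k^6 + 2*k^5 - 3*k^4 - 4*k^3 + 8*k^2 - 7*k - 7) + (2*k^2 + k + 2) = -k^6 + 2*k^5 - 3*k^4 - 4*k^3 + 10*k^2 - 6*k - 5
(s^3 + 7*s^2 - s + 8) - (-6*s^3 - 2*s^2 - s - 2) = 7*s^3 + 9*s^2 + 10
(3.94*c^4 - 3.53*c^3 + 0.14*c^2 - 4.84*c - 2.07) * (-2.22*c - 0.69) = -8.7468*c^5 + 5.118*c^4 + 2.1249*c^3 + 10.6482*c^2 + 7.935*c + 1.4283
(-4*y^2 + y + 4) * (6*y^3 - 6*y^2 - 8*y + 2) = -24*y^5 + 30*y^4 + 50*y^3 - 40*y^2 - 30*y + 8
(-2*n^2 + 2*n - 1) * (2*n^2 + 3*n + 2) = -4*n^4 - 2*n^3 + n - 2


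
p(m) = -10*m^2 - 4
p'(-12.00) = 240.00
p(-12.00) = -1444.00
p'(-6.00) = 120.00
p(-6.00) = -364.00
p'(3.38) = -67.60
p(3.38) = -118.24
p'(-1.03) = 20.60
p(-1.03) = -14.61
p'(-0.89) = 17.80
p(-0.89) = -11.92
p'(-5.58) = 111.60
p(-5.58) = -315.36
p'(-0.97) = 19.40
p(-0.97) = -13.41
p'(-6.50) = 130.00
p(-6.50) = -426.50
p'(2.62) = -52.40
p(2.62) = -72.64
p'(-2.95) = 59.00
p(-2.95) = -91.02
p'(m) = -20*m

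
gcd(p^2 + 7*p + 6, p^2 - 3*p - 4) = p + 1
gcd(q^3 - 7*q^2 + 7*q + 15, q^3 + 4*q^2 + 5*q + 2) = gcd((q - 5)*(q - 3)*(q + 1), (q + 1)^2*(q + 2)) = q + 1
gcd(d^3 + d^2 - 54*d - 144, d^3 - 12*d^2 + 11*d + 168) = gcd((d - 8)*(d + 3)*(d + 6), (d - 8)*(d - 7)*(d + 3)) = d^2 - 5*d - 24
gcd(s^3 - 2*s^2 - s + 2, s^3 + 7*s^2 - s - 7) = s^2 - 1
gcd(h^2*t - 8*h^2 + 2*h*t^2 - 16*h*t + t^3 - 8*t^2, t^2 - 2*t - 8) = 1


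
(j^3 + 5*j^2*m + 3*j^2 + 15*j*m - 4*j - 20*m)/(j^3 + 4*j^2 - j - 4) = (j + 5*m)/(j + 1)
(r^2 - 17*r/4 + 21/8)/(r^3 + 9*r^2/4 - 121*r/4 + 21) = (r - 7/2)/(r^2 + 3*r - 28)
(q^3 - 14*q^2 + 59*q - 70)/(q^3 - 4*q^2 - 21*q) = (q^2 - 7*q + 10)/(q*(q + 3))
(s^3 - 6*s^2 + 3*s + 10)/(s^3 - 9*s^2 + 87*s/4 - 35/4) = 4*(s^2 - s - 2)/(4*s^2 - 16*s + 7)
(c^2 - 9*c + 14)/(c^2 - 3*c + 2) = (c - 7)/(c - 1)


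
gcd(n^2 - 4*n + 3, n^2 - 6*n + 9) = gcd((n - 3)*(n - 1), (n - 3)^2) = n - 3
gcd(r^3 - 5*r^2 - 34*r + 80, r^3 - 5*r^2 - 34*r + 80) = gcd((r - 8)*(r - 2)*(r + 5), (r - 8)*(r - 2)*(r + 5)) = r^3 - 5*r^2 - 34*r + 80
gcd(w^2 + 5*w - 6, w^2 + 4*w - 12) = w + 6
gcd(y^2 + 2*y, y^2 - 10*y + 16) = 1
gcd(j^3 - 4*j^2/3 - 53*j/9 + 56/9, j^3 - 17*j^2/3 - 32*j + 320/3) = j - 8/3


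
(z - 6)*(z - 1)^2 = z^3 - 8*z^2 + 13*z - 6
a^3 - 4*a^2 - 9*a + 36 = (a - 4)*(a - 3)*(a + 3)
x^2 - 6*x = x*(x - 6)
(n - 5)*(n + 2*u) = n^2 + 2*n*u - 5*n - 10*u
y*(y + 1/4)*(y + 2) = y^3 + 9*y^2/4 + y/2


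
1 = 1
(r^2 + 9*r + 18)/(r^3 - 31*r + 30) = (r + 3)/(r^2 - 6*r + 5)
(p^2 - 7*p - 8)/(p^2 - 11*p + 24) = (p + 1)/(p - 3)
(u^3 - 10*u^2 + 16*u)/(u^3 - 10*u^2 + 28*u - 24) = u*(u - 8)/(u^2 - 8*u + 12)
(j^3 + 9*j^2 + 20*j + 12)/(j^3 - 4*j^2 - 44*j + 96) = (j^2 + 3*j + 2)/(j^2 - 10*j + 16)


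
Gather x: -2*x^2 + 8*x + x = -2*x^2 + 9*x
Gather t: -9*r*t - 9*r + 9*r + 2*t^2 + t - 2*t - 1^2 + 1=2*t^2 + t*(-9*r - 1)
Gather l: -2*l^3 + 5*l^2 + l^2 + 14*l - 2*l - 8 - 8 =-2*l^3 + 6*l^2 + 12*l - 16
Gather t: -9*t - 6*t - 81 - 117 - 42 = -15*t - 240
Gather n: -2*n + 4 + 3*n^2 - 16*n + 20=3*n^2 - 18*n + 24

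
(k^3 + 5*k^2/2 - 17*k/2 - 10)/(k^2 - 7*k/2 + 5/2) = (k^2 + 5*k + 4)/(k - 1)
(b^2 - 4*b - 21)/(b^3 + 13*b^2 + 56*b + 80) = (b^2 - 4*b - 21)/(b^3 + 13*b^2 + 56*b + 80)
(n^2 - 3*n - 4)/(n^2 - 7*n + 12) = (n + 1)/(n - 3)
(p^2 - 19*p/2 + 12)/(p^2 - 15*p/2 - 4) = (2*p - 3)/(2*p + 1)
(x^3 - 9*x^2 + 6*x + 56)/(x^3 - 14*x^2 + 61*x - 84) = (x + 2)/(x - 3)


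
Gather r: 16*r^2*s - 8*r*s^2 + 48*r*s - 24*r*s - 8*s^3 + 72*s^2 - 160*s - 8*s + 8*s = 16*r^2*s + r*(-8*s^2 + 24*s) - 8*s^3 + 72*s^2 - 160*s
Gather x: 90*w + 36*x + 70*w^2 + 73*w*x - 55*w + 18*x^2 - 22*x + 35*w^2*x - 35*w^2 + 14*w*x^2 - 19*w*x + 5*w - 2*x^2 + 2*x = 35*w^2 + 40*w + x^2*(14*w + 16) + x*(35*w^2 + 54*w + 16)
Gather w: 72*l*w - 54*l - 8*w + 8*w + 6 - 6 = 72*l*w - 54*l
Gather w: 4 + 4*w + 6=4*w + 10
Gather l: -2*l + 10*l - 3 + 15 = 8*l + 12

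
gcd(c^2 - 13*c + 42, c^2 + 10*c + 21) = 1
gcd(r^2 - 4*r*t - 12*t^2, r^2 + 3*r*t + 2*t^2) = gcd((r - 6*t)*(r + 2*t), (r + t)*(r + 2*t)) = r + 2*t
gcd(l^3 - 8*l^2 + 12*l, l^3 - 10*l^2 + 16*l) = l^2 - 2*l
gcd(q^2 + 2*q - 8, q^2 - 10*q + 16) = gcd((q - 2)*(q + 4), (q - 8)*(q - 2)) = q - 2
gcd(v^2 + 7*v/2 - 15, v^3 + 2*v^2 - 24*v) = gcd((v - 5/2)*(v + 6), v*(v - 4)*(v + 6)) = v + 6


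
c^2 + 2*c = c*(c + 2)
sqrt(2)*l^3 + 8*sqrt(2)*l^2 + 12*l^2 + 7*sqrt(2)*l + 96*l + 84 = (l + 7)*(l + 6*sqrt(2))*(sqrt(2)*l + sqrt(2))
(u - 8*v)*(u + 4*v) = u^2 - 4*u*v - 32*v^2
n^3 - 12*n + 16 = (n - 2)^2*(n + 4)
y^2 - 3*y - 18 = (y - 6)*(y + 3)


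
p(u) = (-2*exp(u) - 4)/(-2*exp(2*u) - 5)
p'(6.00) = 0.00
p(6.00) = 0.00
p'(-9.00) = 0.00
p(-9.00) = 0.80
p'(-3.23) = 0.01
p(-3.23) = 0.82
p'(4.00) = -0.02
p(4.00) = 0.02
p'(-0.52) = -0.02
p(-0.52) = 0.91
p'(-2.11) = 0.04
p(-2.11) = 0.84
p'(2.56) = -0.10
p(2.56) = 0.09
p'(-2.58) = 0.03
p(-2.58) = 0.83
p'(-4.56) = 0.00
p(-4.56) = 0.80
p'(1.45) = -0.33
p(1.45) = 0.30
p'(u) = 4*(-2*exp(u) - 4)*exp(2*u)/(-2*exp(2*u) - 5)^2 - 2*exp(u)/(-2*exp(2*u) - 5) = 2*(-4*(exp(u) + 2)*exp(u) + 2*exp(2*u) + 5)*exp(u)/(2*exp(2*u) + 5)^2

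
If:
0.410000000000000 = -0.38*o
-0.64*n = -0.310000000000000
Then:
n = 0.48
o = -1.08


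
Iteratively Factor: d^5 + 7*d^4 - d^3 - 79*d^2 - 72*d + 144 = (d + 4)*(d^4 + 3*d^3 - 13*d^2 - 27*d + 36) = (d - 1)*(d + 4)*(d^3 + 4*d^2 - 9*d - 36) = (d - 1)*(d + 4)^2*(d^2 - 9) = (d - 1)*(d + 3)*(d + 4)^2*(d - 3)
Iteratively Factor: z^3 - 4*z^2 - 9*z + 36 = (z + 3)*(z^2 - 7*z + 12) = (z - 4)*(z + 3)*(z - 3)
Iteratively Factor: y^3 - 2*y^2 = (y)*(y^2 - 2*y) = y^2*(y - 2)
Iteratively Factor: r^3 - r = (r + 1)*(r^2 - r) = r*(r + 1)*(r - 1)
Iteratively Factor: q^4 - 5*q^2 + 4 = (q + 2)*(q^3 - 2*q^2 - q + 2) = (q - 2)*(q + 2)*(q^2 - 1) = (q - 2)*(q + 1)*(q + 2)*(q - 1)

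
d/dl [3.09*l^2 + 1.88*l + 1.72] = 6.18*l + 1.88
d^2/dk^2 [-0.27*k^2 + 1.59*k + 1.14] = -0.540000000000000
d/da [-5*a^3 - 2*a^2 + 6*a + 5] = -15*a^2 - 4*a + 6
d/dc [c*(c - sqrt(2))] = 2*c - sqrt(2)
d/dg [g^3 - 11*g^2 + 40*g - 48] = 3*g^2 - 22*g + 40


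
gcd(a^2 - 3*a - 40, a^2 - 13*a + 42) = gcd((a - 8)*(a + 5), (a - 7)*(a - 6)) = 1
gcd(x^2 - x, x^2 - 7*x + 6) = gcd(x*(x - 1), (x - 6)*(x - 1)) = x - 1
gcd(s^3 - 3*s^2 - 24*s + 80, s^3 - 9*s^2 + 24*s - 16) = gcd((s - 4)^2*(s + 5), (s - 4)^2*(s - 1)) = s^2 - 8*s + 16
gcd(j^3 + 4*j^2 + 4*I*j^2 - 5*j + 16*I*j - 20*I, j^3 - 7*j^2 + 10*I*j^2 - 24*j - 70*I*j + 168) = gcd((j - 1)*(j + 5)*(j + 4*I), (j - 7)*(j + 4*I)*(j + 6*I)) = j + 4*I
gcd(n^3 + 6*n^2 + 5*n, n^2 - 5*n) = n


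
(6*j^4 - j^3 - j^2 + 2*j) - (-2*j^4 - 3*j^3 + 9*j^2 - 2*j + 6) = 8*j^4 + 2*j^3 - 10*j^2 + 4*j - 6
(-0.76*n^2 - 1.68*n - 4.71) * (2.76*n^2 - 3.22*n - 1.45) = -2.0976*n^4 - 2.1896*n^3 - 6.488*n^2 + 17.6022*n + 6.8295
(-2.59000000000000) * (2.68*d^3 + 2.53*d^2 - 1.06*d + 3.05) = -6.9412*d^3 - 6.5527*d^2 + 2.7454*d - 7.8995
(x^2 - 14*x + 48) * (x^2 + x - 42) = x^4 - 13*x^3 - 8*x^2 + 636*x - 2016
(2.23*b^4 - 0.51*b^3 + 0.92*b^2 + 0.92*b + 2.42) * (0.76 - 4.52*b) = -10.0796*b^5 + 4.0*b^4 - 4.546*b^3 - 3.4592*b^2 - 10.2392*b + 1.8392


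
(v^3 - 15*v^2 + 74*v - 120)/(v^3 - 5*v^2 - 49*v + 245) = (v^2 - 10*v + 24)/(v^2 - 49)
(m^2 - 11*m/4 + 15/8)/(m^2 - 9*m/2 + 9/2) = (m - 5/4)/(m - 3)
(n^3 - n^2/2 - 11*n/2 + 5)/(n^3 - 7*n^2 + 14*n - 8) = (n + 5/2)/(n - 4)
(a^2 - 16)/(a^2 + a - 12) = (a - 4)/(a - 3)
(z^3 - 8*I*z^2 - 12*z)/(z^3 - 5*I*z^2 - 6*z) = (z - 6*I)/(z - 3*I)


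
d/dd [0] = 0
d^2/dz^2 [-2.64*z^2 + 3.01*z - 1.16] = -5.28000000000000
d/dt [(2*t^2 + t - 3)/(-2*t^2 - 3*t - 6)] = (-4*t^2 - 36*t - 15)/(4*t^4 + 12*t^3 + 33*t^2 + 36*t + 36)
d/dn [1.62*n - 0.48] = 1.62000000000000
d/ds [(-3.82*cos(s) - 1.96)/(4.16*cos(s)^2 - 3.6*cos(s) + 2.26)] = (-15.8912*cos(s)^2 - 16.3072*cos(s) + 15.6892)*sin(s)/(17.3056*cos(s)^4 - 29.952*cos(s)^3 + 31.7632*cos(s)^2 - 16.272*cos(s) + 5.1076)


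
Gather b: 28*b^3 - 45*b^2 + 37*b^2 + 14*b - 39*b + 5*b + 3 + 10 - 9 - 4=28*b^3 - 8*b^2 - 20*b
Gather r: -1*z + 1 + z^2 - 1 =z^2 - z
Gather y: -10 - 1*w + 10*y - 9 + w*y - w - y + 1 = -2*w + y*(w + 9) - 18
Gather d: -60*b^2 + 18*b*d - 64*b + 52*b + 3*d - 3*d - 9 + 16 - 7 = -60*b^2 + 18*b*d - 12*b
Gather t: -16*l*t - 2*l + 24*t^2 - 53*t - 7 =-2*l + 24*t^2 + t*(-16*l - 53) - 7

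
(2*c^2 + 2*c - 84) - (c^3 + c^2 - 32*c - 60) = -c^3 + c^2 + 34*c - 24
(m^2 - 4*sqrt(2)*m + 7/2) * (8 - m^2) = -m^4 + 4*sqrt(2)*m^3 + 9*m^2/2 - 32*sqrt(2)*m + 28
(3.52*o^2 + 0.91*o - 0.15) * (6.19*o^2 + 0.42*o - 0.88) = 21.7888*o^4 + 7.1113*o^3 - 3.6439*o^2 - 0.8638*o + 0.132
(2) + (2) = 4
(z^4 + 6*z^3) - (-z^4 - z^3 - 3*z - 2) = 2*z^4 + 7*z^3 + 3*z + 2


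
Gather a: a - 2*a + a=0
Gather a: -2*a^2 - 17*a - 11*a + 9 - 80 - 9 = -2*a^2 - 28*a - 80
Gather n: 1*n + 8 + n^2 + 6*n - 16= n^2 + 7*n - 8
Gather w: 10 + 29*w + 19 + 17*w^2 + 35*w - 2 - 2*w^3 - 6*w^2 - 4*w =-2*w^3 + 11*w^2 + 60*w + 27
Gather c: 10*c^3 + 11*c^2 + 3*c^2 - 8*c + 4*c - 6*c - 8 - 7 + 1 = 10*c^3 + 14*c^2 - 10*c - 14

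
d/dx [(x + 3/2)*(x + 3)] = 2*x + 9/2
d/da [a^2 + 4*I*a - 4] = 2*a + 4*I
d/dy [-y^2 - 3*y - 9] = -2*y - 3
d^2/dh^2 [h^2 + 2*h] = 2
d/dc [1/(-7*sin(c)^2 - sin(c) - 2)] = (14*sin(c) + 1)*cos(c)/(7*sin(c)^2 + sin(c) + 2)^2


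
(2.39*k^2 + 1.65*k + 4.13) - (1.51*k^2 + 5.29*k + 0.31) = 0.88*k^2 - 3.64*k + 3.82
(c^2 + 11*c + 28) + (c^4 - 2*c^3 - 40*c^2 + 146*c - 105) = c^4 - 2*c^3 - 39*c^2 + 157*c - 77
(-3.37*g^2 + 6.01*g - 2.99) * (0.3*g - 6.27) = -1.011*g^3 + 22.9329*g^2 - 38.5797*g + 18.7473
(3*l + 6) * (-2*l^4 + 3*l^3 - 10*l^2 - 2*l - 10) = -6*l^5 - 3*l^4 - 12*l^3 - 66*l^2 - 42*l - 60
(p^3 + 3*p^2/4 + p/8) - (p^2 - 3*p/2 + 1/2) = p^3 - p^2/4 + 13*p/8 - 1/2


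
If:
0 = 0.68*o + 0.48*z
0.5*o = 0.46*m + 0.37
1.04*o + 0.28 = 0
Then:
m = -1.10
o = -0.27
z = 0.38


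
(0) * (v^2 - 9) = 0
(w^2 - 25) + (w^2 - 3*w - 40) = 2*w^2 - 3*w - 65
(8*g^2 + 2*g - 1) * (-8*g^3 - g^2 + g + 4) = -64*g^5 - 24*g^4 + 14*g^3 + 35*g^2 + 7*g - 4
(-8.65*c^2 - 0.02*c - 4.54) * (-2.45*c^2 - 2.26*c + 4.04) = 21.1925*c^4 + 19.598*c^3 - 23.7778*c^2 + 10.1796*c - 18.3416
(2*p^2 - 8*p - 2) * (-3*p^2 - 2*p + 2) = -6*p^4 + 20*p^3 + 26*p^2 - 12*p - 4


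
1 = 1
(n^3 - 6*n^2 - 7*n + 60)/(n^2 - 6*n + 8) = (n^2 - 2*n - 15)/(n - 2)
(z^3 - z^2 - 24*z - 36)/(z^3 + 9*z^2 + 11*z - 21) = (z^2 - 4*z - 12)/(z^2 + 6*z - 7)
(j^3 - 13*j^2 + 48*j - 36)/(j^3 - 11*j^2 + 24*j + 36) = (j - 1)/(j + 1)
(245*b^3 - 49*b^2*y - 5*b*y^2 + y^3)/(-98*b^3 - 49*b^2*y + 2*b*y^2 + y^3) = (-5*b + y)/(2*b + y)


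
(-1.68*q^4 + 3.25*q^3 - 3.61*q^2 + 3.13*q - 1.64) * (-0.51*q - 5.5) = 0.8568*q^5 + 7.5825*q^4 - 16.0339*q^3 + 18.2587*q^2 - 16.3786*q + 9.02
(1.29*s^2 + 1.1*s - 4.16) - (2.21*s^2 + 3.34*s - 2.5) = -0.92*s^2 - 2.24*s - 1.66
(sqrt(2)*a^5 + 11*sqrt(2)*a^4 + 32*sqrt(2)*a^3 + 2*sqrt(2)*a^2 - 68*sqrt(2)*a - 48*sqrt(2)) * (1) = sqrt(2)*a^5 + 11*sqrt(2)*a^4 + 32*sqrt(2)*a^3 + 2*sqrt(2)*a^2 - 68*sqrt(2)*a - 48*sqrt(2)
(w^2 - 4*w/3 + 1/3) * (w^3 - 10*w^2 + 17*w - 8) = w^5 - 34*w^4/3 + 92*w^3/3 - 34*w^2 + 49*w/3 - 8/3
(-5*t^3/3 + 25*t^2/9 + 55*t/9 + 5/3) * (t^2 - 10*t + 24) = -5*t^5/3 + 175*t^4/9 - 185*t^3/3 + 65*t^2/9 + 130*t + 40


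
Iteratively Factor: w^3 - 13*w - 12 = (w + 1)*(w^2 - w - 12) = (w + 1)*(w + 3)*(w - 4)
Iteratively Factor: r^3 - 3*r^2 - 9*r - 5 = (r + 1)*(r^2 - 4*r - 5) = (r - 5)*(r + 1)*(r + 1)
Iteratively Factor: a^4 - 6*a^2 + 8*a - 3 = (a - 1)*(a^3 + a^2 - 5*a + 3) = (a - 1)^2*(a^2 + 2*a - 3) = (a - 1)^3*(a + 3)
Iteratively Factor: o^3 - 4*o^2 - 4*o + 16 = (o + 2)*(o^2 - 6*o + 8) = (o - 4)*(o + 2)*(o - 2)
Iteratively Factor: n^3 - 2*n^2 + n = (n - 1)*(n^2 - n) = n*(n - 1)*(n - 1)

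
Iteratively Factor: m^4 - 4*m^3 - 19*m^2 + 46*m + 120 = (m - 4)*(m^3 - 19*m - 30) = (m - 4)*(m + 3)*(m^2 - 3*m - 10) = (m - 5)*(m - 4)*(m + 3)*(m + 2)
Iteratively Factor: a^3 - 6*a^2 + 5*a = (a - 5)*(a^2 - a) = (a - 5)*(a - 1)*(a)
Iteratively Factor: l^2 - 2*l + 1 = (l - 1)*(l - 1)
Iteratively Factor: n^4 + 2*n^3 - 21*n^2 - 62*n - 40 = (n + 2)*(n^3 - 21*n - 20) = (n + 1)*(n + 2)*(n^2 - n - 20) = (n + 1)*(n + 2)*(n + 4)*(n - 5)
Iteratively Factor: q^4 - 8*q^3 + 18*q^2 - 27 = (q - 3)*(q^3 - 5*q^2 + 3*q + 9) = (q - 3)^2*(q^2 - 2*q - 3) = (q - 3)^2*(q + 1)*(q - 3)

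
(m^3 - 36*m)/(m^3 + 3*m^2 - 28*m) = (m^2 - 36)/(m^2 + 3*m - 28)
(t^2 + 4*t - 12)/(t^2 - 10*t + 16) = (t + 6)/(t - 8)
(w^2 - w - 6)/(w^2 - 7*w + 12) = (w + 2)/(w - 4)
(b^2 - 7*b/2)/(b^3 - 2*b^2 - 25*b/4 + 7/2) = 2*b/(2*b^2 + 3*b - 2)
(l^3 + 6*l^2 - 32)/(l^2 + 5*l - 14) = (l^2 + 8*l + 16)/(l + 7)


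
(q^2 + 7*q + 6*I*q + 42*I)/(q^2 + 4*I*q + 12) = (q + 7)/(q - 2*I)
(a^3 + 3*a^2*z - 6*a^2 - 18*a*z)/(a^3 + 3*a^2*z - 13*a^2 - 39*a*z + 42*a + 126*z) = a/(a - 7)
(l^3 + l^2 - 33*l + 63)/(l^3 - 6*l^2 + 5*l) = (l^3 + l^2 - 33*l + 63)/(l*(l^2 - 6*l + 5))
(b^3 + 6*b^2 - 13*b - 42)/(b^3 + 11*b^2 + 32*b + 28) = (b - 3)/(b + 2)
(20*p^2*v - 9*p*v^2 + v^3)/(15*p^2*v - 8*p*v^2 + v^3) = (4*p - v)/(3*p - v)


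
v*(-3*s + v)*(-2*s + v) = 6*s^2*v - 5*s*v^2 + v^3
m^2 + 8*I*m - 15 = (m + 3*I)*(m + 5*I)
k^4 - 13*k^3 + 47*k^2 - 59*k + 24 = (k - 8)*(k - 3)*(k - 1)^2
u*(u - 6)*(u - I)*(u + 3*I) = u^4 - 6*u^3 + 2*I*u^3 + 3*u^2 - 12*I*u^2 - 18*u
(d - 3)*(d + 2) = d^2 - d - 6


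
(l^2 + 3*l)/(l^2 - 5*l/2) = 2*(l + 3)/(2*l - 5)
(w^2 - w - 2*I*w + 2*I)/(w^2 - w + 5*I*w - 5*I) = (w - 2*I)/(w + 5*I)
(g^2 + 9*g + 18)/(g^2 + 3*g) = (g + 6)/g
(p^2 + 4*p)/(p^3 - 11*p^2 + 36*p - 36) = p*(p + 4)/(p^3 - 11*p^2 + 36*p - 36)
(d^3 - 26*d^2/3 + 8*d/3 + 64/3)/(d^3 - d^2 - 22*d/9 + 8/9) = 3*(d - 8)/(3*d - 1)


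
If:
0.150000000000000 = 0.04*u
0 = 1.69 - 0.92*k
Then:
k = 1.84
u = 3.75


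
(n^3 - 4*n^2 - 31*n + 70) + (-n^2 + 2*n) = n^3 - 5*n^2 - 29*n + 70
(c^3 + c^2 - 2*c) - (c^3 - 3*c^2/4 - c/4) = 7*c^2/4 - 7*c/4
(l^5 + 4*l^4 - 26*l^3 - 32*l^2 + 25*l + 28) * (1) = l^5 + 4*l^4 - 26*l^3 - 32*l^2 + 25*l + 28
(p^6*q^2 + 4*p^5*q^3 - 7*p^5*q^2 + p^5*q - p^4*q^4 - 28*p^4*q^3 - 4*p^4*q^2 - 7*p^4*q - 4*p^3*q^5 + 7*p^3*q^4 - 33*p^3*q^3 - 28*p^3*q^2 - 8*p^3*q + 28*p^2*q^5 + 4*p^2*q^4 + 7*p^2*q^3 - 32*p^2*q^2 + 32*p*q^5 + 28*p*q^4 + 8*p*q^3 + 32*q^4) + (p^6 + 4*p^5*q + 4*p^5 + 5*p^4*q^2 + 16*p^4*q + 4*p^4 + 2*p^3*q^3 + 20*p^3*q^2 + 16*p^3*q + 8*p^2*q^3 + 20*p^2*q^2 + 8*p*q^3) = p^6*q^2 + p^6 + 4*p^5*q^3 - 7*p^5*q^2 + 5*p^5*q + 4*p^5 - p^4*q^4 - 28*p^4*q^3 + p^4*q^2 + 9*p^4*q + 4*p^4 - 4*p^3*q^5 + 7*p^3*q^4 - 31*p^3*q^3 - 8*p^3*q^2 + 8*p^3*q + 28*p^2*q^5 + 4*p^2*q^4 + 15*p^2*q^3 - 12*p^2*q^2 + 32*p*q^5 + 28*p*q^4 + 16*p*q^3 + 32*q^4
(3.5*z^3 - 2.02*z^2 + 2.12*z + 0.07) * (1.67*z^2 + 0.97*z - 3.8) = 5.845*z^5 + 0.0216000000000003*z^4 - 11.719*z^3 + 9.8493*z^2 - 7.9881*z - 0.266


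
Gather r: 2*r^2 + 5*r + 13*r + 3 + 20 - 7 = 2*r^2 + 18*r + 16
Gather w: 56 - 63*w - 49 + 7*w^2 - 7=7*w^2 - 63*w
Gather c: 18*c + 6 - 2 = 18*c + 4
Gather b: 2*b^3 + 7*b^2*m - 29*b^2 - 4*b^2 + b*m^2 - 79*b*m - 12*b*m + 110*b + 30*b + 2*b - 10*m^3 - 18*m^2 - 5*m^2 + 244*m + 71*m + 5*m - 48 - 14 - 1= 2*b^3 + b^2*(7*m - 33) + b*(m^2 - 91*m + 142) - 10*m^3 - 23*m^2 + 320*m - 63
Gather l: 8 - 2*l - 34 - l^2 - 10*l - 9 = -l^2 - 12*l - 35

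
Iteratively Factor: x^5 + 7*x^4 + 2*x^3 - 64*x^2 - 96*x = (x - 3)*(x^4 + 10*x^3 + 32*x^2 + 32*x) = x*(x - 3)*(x^3 + 10*x^2 + 32*x + 32) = x*(x - 3)*(x + 4)*(x^2 + 6*x + 8) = x*(x - 3)*(x + 4)^2*(x + 2)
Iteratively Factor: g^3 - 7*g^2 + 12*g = (g - 4)*(g^2 - 3*g) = g*(g - 4)*(g - 3)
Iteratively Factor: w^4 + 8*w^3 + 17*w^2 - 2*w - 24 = (w + 4)*(w^3 + 4*w^2 + w - 6) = (w - 1)*(w + 4)*(w^2 + 5*w + 6) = (w - 1)*(w + 3)*(w + 4)*(w + 2)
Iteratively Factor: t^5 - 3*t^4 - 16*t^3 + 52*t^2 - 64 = (t + 1)*(t^4 - 4*t^3 - 12*t^2 + 64*t - 64) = (t + 1)*(t + 4)*(t^3 - 8*t^2 + 20*t - 16) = (t - 4)*(t + 1)*(t + 4)*(t^2 - 4*t + 4) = (t - 4)*(t - 2)*(t + 1)*(t + 4)*(t - 2)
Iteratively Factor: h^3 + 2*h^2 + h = (h)*(h^2 + 2*h + 1) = h*(h + 1)*(h + 1)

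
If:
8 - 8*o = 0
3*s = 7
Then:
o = 1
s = 7/3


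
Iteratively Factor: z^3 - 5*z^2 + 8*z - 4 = (z - 1)*(z^2 - 4*z + 4) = (z - 2)*(z - 1)*(z - 2)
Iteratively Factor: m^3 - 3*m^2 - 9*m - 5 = (m - 5)*(m^2 + 2*m + 1) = (m - 5)*(m + 1)*(m + 1)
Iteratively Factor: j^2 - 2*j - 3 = (j + 1)*(j - 3)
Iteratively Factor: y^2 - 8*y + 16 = (y - 4)*(y - 4)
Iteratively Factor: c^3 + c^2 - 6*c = (c)*(c^2 + c - 6) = c*(c - 2)*(c + 3)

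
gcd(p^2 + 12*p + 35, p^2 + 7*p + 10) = p + 5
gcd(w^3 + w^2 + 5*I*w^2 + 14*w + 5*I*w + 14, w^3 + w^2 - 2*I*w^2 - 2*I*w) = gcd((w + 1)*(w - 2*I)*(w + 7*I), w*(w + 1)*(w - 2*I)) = w^2 + w*(1 - 2*I) - 2*I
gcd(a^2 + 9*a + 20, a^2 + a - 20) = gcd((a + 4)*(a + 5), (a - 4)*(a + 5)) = a + 5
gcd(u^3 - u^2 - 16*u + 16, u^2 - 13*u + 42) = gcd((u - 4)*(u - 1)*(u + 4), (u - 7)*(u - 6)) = 1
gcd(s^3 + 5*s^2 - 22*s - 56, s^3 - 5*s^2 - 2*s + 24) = s^2 - 2*s - 8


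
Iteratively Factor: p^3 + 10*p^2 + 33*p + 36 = (p + 3)*(p^2 + 7*p + 12) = (p + 3)^2*(p + 4)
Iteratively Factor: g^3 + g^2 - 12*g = (g + 4)*(g^2 - 3*g) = (g - 3)*(g + 4)*(g)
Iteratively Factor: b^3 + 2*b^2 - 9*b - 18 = (b + 3)*(b^2 - b - 6) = (b + 2)*(b + 3)*(b - 3)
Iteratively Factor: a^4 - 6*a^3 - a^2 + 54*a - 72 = (a - 4)*(a^3 - 2*a^2 - 9*a + 18) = (a - 4)*(a - 2)*(a^2 - 9) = (a - 4)*(a - 3)*(a - 2)*(a + 3)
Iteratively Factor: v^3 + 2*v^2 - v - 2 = (v + 1)*(v^2 + v - 2) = (v - 1)*(v + 1)*(v + 2)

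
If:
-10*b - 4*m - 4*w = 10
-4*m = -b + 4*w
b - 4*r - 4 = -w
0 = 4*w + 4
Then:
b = -10/11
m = 17/22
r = -65/44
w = -1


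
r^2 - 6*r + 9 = (r - 3)^2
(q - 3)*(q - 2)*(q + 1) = q^3 - 4*q^2 + q + 6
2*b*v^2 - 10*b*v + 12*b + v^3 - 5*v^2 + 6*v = (2*b + v)*(v - 3)*(v - 2)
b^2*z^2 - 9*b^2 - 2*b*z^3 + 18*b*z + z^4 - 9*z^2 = (-b + z)^2*(z - 3)*(z + 3)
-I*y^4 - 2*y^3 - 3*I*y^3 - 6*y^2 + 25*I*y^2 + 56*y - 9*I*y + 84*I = (y - 4)*(y + 7)*(y - 3*I)*(-I*y + 1)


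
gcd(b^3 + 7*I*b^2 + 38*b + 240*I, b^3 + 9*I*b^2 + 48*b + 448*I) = b + 8*I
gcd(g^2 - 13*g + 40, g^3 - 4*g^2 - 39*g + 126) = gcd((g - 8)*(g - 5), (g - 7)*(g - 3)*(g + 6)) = 1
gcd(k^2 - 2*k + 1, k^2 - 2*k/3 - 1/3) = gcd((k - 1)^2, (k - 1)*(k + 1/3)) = k - 1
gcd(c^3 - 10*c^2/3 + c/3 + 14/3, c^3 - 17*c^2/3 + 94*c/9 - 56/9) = c^2 - 13*c/3 + 14/3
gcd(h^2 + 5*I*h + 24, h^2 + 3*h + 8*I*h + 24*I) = h + 8*I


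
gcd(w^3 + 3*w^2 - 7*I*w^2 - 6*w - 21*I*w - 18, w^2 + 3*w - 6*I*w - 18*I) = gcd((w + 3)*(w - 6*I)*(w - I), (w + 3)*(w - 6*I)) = w^2 + w*(3 - 6*I) - 18*I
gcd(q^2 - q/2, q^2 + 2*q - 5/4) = q - 1/2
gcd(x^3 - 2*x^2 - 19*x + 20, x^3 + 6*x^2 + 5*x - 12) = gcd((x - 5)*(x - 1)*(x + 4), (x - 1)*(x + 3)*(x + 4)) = x^2 + 3*x - 4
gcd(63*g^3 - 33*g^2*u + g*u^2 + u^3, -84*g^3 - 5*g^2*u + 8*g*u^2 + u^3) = -21*g^2 + 4*g*u + u^2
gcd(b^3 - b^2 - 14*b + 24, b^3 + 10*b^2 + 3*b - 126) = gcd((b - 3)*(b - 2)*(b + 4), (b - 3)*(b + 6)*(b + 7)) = b - 3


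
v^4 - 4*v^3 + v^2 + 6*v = v*(v - 3)*(v - 2)*(v + 1)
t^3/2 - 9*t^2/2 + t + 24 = (t/2 + 1)*(t - 8)*(t - 3)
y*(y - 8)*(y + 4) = y^3 - 4*y^2 - 32*y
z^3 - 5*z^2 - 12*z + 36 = (z - 6)*(z - 2)*(z + 3)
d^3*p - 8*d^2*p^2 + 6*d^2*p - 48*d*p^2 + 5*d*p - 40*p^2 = (d + 5)*(d - 8*p)*(d*p + p)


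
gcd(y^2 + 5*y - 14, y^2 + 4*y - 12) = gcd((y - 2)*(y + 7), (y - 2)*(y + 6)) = y - 2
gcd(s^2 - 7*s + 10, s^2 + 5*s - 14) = s - 2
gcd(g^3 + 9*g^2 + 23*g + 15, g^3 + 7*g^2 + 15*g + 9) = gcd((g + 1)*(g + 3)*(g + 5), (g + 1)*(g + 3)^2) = g^2 + 4*g + 3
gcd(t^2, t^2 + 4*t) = t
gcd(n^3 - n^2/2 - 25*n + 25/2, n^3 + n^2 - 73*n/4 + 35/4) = n^2 + 9*n/2 - 5/2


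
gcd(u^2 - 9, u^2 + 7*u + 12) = u + 3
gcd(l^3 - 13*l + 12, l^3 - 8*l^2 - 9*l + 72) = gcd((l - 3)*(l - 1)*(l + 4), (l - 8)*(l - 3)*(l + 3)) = l - 3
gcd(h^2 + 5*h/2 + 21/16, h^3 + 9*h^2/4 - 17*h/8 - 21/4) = h + 7/4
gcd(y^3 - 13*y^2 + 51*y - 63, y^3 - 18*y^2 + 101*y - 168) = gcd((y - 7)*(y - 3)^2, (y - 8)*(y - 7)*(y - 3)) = y^2 - 10*y + 21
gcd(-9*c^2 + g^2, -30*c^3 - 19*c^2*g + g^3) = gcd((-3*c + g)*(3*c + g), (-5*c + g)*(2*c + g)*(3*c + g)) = 3*c + g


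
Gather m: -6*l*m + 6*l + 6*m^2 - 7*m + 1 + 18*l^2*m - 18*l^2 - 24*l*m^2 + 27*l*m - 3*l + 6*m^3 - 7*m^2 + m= -18*l^2 + 3*l + 6*m^3 + m^2*(-24*l - 1) + m*(18*l^2 + 21*l - 6) + 1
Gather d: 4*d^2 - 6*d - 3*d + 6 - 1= 4*d^2 - 9*d + 5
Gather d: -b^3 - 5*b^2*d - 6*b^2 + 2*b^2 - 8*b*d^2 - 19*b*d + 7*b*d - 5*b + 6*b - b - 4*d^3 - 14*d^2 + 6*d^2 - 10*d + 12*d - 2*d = -b^3 - 4*b^2 - 4*d^3 + d^2*(-8*b - 8) + d*(-5*b^2 - 12*b)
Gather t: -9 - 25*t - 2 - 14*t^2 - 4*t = -14*t^2 - 29*t - 11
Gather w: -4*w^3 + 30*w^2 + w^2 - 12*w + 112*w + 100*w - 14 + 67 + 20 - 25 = -4*w^3 + 31*w^2 + 200*w + 48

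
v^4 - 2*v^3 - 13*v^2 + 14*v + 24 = (v - 4)*(v - 2)*(v + 1)*(v + 3)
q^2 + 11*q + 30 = (q + 5)*(q + 6)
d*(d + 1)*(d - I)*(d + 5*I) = d^4 + d^3 + 4*I*d^3 + 5*d^2 + 4*I*d^2 + 5*d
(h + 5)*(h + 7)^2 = h^3 + 19*h^2 + 119*h + 245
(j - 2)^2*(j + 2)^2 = j^4 - 8*j^2 + 16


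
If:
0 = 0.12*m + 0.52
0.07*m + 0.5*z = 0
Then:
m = -4.33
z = 0.61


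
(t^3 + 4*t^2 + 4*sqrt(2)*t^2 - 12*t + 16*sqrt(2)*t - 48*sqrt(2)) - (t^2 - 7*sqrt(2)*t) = t^3 + 3*t^2 + 4*sqrt(2)*t^2 - 12*t + 23*sqrt(2)*t - 48*sqrt(2)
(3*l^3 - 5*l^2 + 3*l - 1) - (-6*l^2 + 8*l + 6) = 3*l^3 + l^2 - 5*l - 7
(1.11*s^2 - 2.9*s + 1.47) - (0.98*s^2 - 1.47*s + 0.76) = 0.13*s^2 - 1.43*s + 0.71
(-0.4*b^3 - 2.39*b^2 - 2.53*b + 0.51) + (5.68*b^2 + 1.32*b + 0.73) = -0.4*b^3 + 3.29*b^2 - 1.21*b + 1.24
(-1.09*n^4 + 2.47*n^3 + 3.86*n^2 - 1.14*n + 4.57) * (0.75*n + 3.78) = -0.8175*n^5 - 2.2677*n^4 + 12.2316*n^3 + 13.7358*n^2 - 0.881699999999999*n + 17.2746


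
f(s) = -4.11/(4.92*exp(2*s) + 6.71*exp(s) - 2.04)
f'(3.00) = 0.00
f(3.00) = 0.00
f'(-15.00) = 0.00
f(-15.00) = 2.01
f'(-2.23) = 2.16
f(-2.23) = 3.26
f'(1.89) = 0.03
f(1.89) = -0.02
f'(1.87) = 0.03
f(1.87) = -0.02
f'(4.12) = 0.00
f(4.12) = -0.00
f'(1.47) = 0.06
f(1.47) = -0.03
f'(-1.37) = 32303.34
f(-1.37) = 238.18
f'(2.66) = 0.01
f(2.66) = -0.00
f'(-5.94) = 0.02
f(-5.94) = 2.03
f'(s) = -4.11*(-9.84*exp(2*s) - 6.71*exp(s))/(4.92*exp(2*s) + 6.71*exp(s) - 2.04)^2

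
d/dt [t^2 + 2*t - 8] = 2*t + 2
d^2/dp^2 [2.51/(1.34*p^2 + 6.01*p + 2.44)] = (-9.013912*p^2 - 40.428068*p + 2.51*(2.68*p + 6.01)*(5.36*p + 12.02) - 16.413392)/(1.34*p^2 + 6.01*p + 2.44)^3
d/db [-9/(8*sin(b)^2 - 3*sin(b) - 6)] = 9*(16*sin(b) - 3)*cos(b)/(-8*sin(b)^2 + 3*sin(b) + 6)^2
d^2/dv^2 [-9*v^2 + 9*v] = -18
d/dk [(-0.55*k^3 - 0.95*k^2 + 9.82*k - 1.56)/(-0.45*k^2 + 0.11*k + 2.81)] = (0.2475*k^4 - 0.121*k^3 - 0.322000000000001*k^2 - 6.743*k + 27.7658)/(0.2025*k^4 - 0.099*k^3 - 2.5169*k^2 + 0.6182*k + 7.8961)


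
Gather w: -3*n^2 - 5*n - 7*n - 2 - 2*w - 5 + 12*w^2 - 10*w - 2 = -3*n^2 - 12*n + 12*w^2 - 12*w - 9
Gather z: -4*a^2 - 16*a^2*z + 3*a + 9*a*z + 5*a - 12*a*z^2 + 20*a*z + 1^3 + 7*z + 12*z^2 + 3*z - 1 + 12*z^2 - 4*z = -4*a^2 + 8*a + z^2*(24 - 12*a) + z*(-16*a^2 + 29*a + 6)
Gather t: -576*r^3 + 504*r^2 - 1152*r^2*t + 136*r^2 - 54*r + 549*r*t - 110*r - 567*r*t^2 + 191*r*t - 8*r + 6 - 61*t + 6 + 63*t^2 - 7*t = -576*r^3 + 640*r^2 - 172*r + t^2*(63 - 567*r) + t*(-1152*r^2 + 740*r - 68) + 12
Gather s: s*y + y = s*y + y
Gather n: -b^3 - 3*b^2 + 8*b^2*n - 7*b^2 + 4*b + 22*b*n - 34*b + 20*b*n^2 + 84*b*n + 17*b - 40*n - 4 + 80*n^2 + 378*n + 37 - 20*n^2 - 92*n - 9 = -b^3 - 10*b^2 - 13*b + n^2*(20*b + 60) + n*(8*b^2 + 106*b + 246) + 24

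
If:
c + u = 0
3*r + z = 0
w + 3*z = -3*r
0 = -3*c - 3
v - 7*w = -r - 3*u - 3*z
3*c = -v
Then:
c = -1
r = 3/25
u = 1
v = 3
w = 18/25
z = -9/25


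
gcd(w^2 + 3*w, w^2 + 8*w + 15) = w + 3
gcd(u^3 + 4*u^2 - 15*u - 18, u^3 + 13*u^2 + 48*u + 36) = u^2 + 7*u + 6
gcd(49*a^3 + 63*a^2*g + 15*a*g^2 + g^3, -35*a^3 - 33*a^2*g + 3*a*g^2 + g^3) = 7*a^2 + 8*a*g + g^2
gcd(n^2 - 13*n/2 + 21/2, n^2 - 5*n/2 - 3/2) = n - 3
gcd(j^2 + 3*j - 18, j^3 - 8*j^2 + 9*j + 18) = j - 3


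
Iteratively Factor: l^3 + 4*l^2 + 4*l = (l)*(l^2 + 4*l + 4) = l*(l + 2)*(l + 2)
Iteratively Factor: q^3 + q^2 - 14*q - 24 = (q + 2)*(q^2 - q - 12) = (q + 2)*(q + 3)*(q - 4)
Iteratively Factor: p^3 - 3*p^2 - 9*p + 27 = (p - 3)*(p^2 - 9) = (p - 3)^2*(p + 3)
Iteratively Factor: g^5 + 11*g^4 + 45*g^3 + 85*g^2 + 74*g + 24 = (g + 2)*(g^4 + 9*g^3 + 27*g^2 + 31*g + 12) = (g + 1)*(g + 2)*(g^3 + 8*g^2 + 19*g + 12) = (g + 1)^2*(g + 2)*(g^2 + 7*g + 12) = (g + 1)^2*(g + 2)*(g + 3)*(g + 4)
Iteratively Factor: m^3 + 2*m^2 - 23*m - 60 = (m - 5)*(m^2 + 7*m + 12) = (m - 5)*(m + 4)*(m + 3)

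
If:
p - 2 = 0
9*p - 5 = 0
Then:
No Solution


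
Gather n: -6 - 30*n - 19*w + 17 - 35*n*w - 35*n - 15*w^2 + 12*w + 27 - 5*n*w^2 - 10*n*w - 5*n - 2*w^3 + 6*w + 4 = n*(-5*w^2 - 45*w - 70) - 2*w^3 - 15*w^2 - w + 42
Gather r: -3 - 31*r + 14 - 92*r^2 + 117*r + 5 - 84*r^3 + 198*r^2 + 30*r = -84*r^3 + 106*r^2 + 116*r + 16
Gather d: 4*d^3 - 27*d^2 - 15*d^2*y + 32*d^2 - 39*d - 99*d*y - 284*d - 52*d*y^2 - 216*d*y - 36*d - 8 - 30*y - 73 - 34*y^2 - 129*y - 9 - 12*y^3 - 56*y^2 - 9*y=4*d^3 + d^2*(5 - 15*y) + d*(-52*y^2 - 315*y - 359) - 12*y^3 - 90*y^2 - 168*y - 90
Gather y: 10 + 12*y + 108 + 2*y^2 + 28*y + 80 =2*y^2 + 40*y + 198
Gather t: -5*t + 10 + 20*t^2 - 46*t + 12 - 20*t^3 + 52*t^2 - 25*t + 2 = -20*t^3 + 72*t^2 - 76*t + 24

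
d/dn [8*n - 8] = 8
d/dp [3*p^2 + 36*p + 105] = 6*p + 36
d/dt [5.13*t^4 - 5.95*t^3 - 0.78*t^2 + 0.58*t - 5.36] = 20.52*t^3 - 17.85*t^2 - 1.56*t + 0.58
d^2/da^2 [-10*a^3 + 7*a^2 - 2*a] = 14 - 60*a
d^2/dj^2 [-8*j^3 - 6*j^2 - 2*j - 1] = -48*j - 12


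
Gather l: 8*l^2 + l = 8*l^2 + l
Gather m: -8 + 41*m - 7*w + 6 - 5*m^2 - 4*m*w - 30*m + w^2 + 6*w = -5*m^2 + m*(11 - 4*w) + w^2 - w - 2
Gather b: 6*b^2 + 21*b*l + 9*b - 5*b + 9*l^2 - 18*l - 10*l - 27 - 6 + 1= 6*b^2 + b*(21*l + 4) + 9*l^2 - 28*l - 32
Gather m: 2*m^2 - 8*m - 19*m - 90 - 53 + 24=2*m^2 - 27*m - 119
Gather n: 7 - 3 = 4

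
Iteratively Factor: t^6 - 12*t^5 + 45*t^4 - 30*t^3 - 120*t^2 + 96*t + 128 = (t - 4)*(t^5 - 8*t^4 + 13*t^3 + 22*t^2 - 32*t - 32) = (t - 4)*(t + 1)*(t^4 - 9*t^3 + 22*t^2 - 32) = (t - 4)^2*(t + 1)*(t^3 - 5*t^2 + 2*t + 8) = (t - 4)^2*(t + 1)^2*(t^2 - 6*t + 8) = (t - 4)^2*(t - 2)*(t + 1)^2*(t - 4)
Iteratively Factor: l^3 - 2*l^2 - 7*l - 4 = (l + 1)*(l^2 - 3*l - 4) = (l + 1)^2*(l - 4)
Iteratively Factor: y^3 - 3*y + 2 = (y - 1)*(y^2 + y - 2) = (y - 1)^2*(y + 2)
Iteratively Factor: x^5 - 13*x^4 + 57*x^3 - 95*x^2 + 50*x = (x)*(x^4 - 13*x^3 + 57*x^2 - 95*x + 50) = x*(x - 5)*(x^3 - 8*x^2 + 17*x - 10) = x*(x - 5)*(x - 2)*(x^2 - 6*x + 5) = x*(x - 5)*(x - 2)*(x - 1)*(x - 5)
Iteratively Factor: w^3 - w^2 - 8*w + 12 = (w - 2)*(w^2 + w - 6) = (w - 2)*(w + 3)*(w - 2)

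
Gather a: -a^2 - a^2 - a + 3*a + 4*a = -2*a^2 + 6*a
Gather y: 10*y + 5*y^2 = 5*y^2 + 10*y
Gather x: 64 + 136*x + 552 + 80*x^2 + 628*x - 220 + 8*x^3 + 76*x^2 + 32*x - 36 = 8*x^3 + 156*x^2 + 796*x + 360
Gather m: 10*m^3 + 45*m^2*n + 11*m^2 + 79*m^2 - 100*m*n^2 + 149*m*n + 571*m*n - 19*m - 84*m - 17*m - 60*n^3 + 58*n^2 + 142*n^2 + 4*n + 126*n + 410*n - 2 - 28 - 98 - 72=10*m^3 + m^2*(45*n + 90) + m*(-100*n^2 + 720*n - 120) - 60*n^3 + 200*n^2 + 540*n - 200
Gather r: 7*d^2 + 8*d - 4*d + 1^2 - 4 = 7*d^2 + 4*d - 3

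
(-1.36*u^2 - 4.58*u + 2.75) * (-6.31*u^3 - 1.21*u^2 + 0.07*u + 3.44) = 8.5816*u^5 + 30.5454*u^4 - 11.9059*u^3 - 8.3265*u^2 - 15.5627*u + 9.46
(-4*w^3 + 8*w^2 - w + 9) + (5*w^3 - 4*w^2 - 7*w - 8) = w^3 + 4*w^2 - 8*w + 1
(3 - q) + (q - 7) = -4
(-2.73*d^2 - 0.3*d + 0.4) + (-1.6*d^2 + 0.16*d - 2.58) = -4.33*d^2 - 0.14*d - 2.18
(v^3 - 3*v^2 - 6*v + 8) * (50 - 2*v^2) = -2*v^5 + 6*v^4 + 62*v^3 - 166*v^2 - 300*v + 400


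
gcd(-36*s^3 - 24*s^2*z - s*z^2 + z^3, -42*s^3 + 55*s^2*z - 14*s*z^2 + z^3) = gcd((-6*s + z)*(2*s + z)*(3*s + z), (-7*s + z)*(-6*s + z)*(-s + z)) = -6*s + z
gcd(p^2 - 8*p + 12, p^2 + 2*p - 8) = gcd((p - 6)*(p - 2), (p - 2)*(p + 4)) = p - 2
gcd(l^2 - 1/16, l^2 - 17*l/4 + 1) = l - 1/4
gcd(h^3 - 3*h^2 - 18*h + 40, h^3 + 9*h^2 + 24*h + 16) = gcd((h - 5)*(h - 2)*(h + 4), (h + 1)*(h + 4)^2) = h + 4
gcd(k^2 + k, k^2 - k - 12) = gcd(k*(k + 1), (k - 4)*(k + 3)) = 1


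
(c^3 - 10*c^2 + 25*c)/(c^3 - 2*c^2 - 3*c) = (-c^2 + 10*c - 25)/(-c^2 + 2*c + 3)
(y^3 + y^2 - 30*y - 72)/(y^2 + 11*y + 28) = (y^2 - 3*y - 18)/(y + 7)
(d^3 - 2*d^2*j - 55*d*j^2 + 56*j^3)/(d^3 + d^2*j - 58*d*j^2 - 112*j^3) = (d - j)/(d + 2*j)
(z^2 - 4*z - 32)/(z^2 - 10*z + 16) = (z + 4)/(z - 2)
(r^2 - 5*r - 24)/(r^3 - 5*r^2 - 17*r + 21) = (r - 8)/(r^2 - 8*r + 7)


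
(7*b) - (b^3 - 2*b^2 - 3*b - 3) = -b^3 + 2*b^2 + 10*b + 3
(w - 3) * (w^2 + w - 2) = w^3 - 2*w^2 - 5*w + 6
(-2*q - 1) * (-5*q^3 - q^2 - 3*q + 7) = 10*q^4 + 7*q^3 + 7*q^2 - 11*q - 7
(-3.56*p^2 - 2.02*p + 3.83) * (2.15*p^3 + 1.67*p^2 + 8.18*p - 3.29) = -7.654*p^5 - 10.2882*p^4 - 24.2597*p^3 + 1.5849*p^2 + 37.9752*p - 12.6007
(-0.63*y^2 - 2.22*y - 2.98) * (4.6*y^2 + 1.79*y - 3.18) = -2.898*y^4 - 11.3397*y^3 - 15.6784*y^2 + 1.7254*y + 9.4764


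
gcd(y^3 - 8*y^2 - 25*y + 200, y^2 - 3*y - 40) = y^2 - 3*y - 40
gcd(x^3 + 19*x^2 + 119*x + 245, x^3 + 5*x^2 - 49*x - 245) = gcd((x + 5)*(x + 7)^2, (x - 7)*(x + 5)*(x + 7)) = x^2 + 12*x + 35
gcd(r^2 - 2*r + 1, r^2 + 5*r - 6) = r - 1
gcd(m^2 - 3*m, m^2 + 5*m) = m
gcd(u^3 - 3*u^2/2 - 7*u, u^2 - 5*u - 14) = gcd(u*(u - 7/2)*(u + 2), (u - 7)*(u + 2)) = u + 2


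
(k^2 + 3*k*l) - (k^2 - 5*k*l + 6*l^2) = 8*k*l - 6*l^2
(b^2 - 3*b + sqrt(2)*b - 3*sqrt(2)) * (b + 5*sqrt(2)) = b^3 - 3*b^2 + 6*sqrt(2)*b^2 - 18*sqrt(2)*b + 10*b - 30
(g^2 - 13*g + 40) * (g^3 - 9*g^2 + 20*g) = g^5 - 22*g^4 + 177*g^3 - 620*g^2 + 800*g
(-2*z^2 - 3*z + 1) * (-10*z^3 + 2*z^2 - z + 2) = 20*z^5 + 26*z^4 - 14*z^3 + z^2 - 7*z + 2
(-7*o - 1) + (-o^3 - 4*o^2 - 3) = -o^3 - 4*o^2 - 7*o - 4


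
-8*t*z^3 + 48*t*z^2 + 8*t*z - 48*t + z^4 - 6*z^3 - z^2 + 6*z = (-8*t + z)*(z - 6)*(z - 1)*(z + 1)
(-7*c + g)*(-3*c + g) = 21*c^2 - 10*c*g + g^2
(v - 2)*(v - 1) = v^2 - 3*v + 2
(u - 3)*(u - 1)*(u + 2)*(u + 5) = u^4 + 3*u^3 - 15*u^2 - 19*u + 30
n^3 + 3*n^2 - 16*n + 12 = (n - 2)*(n - 1)*(n + 6)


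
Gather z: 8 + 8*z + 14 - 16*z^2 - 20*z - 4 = -16*z^2 - 12*z + 18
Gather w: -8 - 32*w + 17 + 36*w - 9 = 4*w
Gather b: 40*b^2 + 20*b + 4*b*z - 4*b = 40*b^2 + b*(4*z + 16)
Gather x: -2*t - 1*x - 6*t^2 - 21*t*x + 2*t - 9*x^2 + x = -6*t^2 - 21*t*x - 9*x^2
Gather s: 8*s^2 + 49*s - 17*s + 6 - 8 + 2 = 8*s^2 + 32*s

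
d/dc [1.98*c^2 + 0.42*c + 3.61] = 3.96*c + 0.42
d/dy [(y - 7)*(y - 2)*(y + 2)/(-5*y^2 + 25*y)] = (-y^4 + 10*y^3 - 39*y^2 + 56*y - 140)/(5*y^2*(y^2 - 10*y + 25))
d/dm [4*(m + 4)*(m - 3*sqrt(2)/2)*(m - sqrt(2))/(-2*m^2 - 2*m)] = (-2*m^4 - 4*m^3 - 15*sqrt(2)*m^2 - 2*m^2 + 48*m + 24)/(m^2*(m^2 + 2*m + 1))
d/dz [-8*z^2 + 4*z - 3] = 4 - 16*z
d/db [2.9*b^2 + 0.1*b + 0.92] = 5.8*b + 0.1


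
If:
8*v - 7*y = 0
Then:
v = 7*y/8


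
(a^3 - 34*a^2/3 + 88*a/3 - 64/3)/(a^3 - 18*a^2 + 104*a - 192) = (3*a^2 - 10*a + 8)/(3*(a^2 - 10*a + 24))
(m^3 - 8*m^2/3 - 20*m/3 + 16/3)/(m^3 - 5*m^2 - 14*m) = (3*m^2 - 14*m + 8)/(3*m*(m - 7))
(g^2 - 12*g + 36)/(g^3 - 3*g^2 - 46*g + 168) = (g - 6)/(g^2 + 3*g - 28)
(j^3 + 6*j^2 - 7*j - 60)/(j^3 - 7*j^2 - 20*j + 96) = (j + 5)/(j - 8)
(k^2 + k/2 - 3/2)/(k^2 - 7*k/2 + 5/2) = (2*k + 3)/(2*k - 5)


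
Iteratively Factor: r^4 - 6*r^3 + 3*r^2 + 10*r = (r)*(r^3 - 6*r^2 + 3*r + 10) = r*(r + 1)*(r^2 - 7*r + 10) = r*(r - 5)*(r + 1)*(r - 2)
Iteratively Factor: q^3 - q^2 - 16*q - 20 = (q + 2)*(q^2 - 3*q - 10) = (q - 5)*(q + 2)*(q + 2)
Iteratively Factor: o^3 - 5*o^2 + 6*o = (o - 2)*(o^2 - 3*o) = (o - 3)*(o - 2)*(o)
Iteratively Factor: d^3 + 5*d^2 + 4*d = (d)*(d^2 + 5*d + 4) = d*(d + 4)*(d + 1)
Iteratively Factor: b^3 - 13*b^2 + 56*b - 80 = (b - 4)*(b^2 - 9*b + 20) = (b - 4)^2*(b - 5)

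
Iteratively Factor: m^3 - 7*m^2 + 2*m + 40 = (m + 2)*(m^2 - 9*m + 20) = (m - 5)*(m + 2)*(m - 4)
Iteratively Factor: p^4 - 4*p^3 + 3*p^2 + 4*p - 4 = (p + 1)*(p^3 - 5*p^2 + 8*p - 4) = (p - 2)*(p + 1)*(p^2 - 3*p + 2) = (p - 2)*(p - 1)*(p + 1)*(p - 2)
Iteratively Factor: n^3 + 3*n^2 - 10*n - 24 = (n - 3)*(n^2 + 6*n + 8) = (n - 3)*(n + 4)*(n + 2)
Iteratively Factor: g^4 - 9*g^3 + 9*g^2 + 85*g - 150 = (g - 2)*(g^3 - 7*g^2 - 5*g + 75) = (g - 5)*(g - 2)*(g^2 - 2*g - 15) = (g - 5)^2*(g - 2)*(g + 3)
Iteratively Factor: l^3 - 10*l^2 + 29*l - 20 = (l - 1)*(l^2 - 9*l + 20) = (l - 4)*(l - 1)*(l - 5)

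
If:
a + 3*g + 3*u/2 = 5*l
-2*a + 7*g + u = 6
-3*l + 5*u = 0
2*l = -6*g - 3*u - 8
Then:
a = -92/19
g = -2/5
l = -28/19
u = -84/95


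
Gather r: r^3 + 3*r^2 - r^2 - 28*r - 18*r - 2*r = r^3 + 2*r^2 - 48*r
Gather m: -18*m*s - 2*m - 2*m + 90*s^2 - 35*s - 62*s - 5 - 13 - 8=m*(-18*s - 4) + 90*s^2 - 97*s - 26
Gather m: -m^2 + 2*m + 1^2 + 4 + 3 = -m^2 + 2*m + 8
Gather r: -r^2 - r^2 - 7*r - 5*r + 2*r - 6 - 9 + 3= -2*r^2 - 10*r - 12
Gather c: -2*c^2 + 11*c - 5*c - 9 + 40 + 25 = -2*c^2 + 6*c + 56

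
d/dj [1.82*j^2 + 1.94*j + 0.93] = 3.64*j + 1.94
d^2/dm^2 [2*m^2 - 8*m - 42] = 4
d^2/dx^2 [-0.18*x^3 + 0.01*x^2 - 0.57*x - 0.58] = 0.02 - 1.08*x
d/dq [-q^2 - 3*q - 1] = -2*q - 3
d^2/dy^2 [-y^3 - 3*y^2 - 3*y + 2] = -6*y - 6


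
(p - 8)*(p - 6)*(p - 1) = p^3 - 15*p^2 + 62*p - 48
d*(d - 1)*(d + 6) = d^3 + 5*d^2 - 6*d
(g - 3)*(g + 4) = g^2 + g - 12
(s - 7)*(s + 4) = s^2 - 3*s - 28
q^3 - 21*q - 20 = (q - 5)*(q + 1)*(q + 4)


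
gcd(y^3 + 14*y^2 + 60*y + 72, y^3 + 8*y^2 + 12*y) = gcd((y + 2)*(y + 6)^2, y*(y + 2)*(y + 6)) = y^2 + 8*y + 12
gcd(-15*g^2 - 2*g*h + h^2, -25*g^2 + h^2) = 5*g - h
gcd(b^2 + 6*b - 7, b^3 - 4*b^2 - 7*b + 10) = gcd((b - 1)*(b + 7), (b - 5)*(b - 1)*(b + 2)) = b - 1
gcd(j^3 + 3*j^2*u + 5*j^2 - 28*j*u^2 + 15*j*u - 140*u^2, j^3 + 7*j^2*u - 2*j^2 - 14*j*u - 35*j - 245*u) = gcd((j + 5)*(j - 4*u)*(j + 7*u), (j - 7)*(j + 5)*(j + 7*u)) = j^2 + 7*j*u + 5*j + 35*u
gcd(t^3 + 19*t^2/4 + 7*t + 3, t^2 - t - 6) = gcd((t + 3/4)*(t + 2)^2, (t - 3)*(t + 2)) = t + 2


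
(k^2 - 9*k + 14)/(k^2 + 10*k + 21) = (k^2 - 9*k + 14)/(k^2 + 10*k + 21)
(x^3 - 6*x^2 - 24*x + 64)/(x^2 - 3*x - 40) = (x^2 + 2*x - 8)/(x + 5)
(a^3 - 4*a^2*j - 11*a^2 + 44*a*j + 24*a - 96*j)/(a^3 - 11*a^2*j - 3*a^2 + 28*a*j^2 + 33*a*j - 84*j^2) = (a - 8)/(a - 7*j)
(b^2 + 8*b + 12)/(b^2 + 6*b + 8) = (b + 6)/(b + 4)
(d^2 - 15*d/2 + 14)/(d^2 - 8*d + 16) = (d - 7/2)/(d - 4)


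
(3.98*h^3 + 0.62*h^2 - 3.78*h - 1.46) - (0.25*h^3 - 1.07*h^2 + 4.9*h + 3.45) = 3.73*h^3 + 1.69*h^2 - 8.68*h - 4.91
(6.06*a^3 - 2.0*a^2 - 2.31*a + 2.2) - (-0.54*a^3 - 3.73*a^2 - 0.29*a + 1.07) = 6.6*a^3 + 1.73*a^2 - 2.02*a + 1.13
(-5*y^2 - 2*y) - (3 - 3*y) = -5*y^2 + y - 3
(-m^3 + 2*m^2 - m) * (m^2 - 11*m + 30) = -m^5 + 13*m^4 - 53*m^3 + 71*m^2 - 30*m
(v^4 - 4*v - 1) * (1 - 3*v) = -3*v^5 + v^4 + 12*v^2 - v - 1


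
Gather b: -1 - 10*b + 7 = 6 - 10*b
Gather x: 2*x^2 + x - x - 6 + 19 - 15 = 2*x^2 - 2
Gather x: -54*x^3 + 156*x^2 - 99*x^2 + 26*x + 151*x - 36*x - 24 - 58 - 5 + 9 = -54*x^3 + 57*x^2 + 141*x - 78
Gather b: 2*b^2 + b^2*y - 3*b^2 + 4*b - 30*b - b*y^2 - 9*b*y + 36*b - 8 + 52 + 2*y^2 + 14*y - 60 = b^2*(y - 1) + b*(-y^2 - 9*y + 10) + 2*y^2 + 14*y - 16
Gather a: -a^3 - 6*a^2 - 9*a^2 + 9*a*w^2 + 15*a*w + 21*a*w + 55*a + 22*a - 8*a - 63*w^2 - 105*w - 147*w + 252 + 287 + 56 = -a^3 - 15*a^2 + a*(9*w^2 + 36*w + 69) - 63*w^2 - 252*w + 595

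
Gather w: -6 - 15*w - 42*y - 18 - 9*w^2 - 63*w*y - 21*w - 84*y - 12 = -9*w^2 + w*(-63*y - 36) - 126*y - 36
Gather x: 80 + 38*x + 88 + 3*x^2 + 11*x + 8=3*x^2 + 49*x + 176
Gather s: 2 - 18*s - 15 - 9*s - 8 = -27*s - 21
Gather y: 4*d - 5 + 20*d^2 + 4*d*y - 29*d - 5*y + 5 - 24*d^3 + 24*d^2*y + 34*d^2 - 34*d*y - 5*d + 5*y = -24*d^3 + 54*d^2 - 30*d + y*(24*d^2 - 30*d)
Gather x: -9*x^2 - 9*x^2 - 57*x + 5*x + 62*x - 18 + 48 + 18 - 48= -18*x^2 + 10*x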